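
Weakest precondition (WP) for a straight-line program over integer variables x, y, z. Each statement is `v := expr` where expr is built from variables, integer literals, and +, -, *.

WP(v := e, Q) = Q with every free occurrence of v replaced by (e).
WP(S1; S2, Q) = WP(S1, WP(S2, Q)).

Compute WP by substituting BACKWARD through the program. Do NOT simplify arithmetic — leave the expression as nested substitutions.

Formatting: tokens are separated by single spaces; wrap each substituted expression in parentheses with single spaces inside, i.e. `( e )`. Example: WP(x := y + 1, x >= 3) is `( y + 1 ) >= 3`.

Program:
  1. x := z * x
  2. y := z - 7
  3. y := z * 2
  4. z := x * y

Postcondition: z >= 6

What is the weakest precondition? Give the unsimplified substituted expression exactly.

post: z >= 6
stmt 4: z := x * y  -- replace 1 occurrence(s) of z with (x * y)
  => ( x * y ) >= 6
stmt 3: y := z * 2  -- replace 1 occurrence(s) of y with (z * 2)
  => ( x * ( z * 2 ) ) >= 6
stmt 2: y := z - 7  -- replace 0 occurrence(s) of y with (z - 7)
  => ( x * ( z * 2 ) ) >= 6
stmt 1: x := z * x  -- replace 1 occurrence(s) of x with (z * x)
  => ( ( z * x ) * ( z * 2 ) ) >= 6

Answer: ( ( z * x ) * ( z * 2 ) ) >= 6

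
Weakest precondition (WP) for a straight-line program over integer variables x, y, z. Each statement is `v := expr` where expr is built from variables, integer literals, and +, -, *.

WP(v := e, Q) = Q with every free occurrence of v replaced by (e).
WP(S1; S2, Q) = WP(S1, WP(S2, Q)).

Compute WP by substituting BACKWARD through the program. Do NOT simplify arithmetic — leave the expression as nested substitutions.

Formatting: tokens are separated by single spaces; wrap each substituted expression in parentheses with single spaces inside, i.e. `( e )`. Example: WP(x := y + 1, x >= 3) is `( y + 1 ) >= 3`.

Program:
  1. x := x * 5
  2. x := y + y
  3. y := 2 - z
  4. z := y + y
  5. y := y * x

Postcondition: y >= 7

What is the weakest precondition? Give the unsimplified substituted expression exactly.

Answer: ( ( 2 - z ) * ( y + y ) ) >= 7

Derivation:
post: y >= 7
stmt 5: y := y * x  -- replace 1 occurrence(s) of y with (y * x)
  => ( y * x ) >= 7
stmt 4: z := y + y  -- replace 0 occurrence(s) of z with (y + y)
  => ( y * x ) >= 7
stmt 3: y := 2 - z  -- replace 1 occurrence(s) of y with (2 - z)
  => ( ( 2 - z ) * x ) >= 7
stmt 2: x := y + y  -- replace 1 occurrence(s) of x with (y + y)
  => ( ( 2 - z ) * ( y + y ) ) >= 7
stmt 1: x := x * 5  -- replace 0 occurrence(s) of x with (x * 5)
  => ( ( 2 - z ) * ( y + y ) ) >= 7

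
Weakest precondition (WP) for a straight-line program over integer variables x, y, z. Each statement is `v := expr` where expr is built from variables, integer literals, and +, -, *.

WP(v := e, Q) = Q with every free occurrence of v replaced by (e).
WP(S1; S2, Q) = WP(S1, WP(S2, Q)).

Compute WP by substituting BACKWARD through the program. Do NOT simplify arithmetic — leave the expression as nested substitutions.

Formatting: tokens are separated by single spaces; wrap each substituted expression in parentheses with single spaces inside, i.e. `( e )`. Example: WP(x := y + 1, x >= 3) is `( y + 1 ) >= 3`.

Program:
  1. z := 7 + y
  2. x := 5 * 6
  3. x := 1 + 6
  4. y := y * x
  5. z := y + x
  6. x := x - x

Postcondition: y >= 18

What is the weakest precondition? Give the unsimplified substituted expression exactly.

post: y >= 18
stmt 6: x := x - x  -- replace 0 occurrence(s) of x with (x - x)
  => y >= 18
stmt 5: z := y + x  -- replace 0 occurrence(s) of z with (y + x)
  => y >= 18
stmt 4: y := y * x  -- replace 1 occurrence(s) of y with (y * x)
  => ( y * x ) >= 18
stmt 3: x := 1 + 6  -- replace 1 occurrence(s) of x with (1 + 6)
  => ( y * ( 1 + 6 ) ) >= 18
stmt 2: x := 5 * 6  -- replace 0 occurrence(s) of x with (5 * 6)
  => ( y * ( 1 + 6 ) ) >= 18
stmt 1: z := 7 + y  -- replace 0 occurrence(s) of z with (7 + y)
  => ( y * ( 1 + 6 ) ) >= 18

Answer: ( y * ( 1 + 6 ) ) >= 18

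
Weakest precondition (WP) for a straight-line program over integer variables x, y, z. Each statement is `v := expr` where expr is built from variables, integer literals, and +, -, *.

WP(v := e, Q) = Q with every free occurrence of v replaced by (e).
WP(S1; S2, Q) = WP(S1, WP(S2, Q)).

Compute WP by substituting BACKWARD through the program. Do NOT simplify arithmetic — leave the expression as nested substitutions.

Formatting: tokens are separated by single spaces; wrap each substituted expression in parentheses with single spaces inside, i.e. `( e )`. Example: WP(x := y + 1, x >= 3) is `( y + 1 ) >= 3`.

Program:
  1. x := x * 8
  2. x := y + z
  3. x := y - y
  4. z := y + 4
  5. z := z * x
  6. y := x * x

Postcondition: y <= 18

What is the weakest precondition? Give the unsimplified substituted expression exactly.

Answer: ( ( y - y ) * ( y - y ) ) <= 18

Derivation:
post: y <= 18
stmt 6: y := x * x  -- replace 1 occurrence(s) of y with (x * x)
  => ( x * x ) <= 18
stmt 5: z := z * x  -- replace 0 occurrence(s) of z with (z * x)
  => ( x * x ) <= 18
stmt 4: z := y + 4  -- replace 0 occurrence(s) of z with (y + 4)
  => ( x * x ) <= 18
stmt 3: x := y - y  -- replace 2 occurrence(s) of x with (y - y)
  => ( ( y - y ) * ( y - y ) ) <= 18
stmt 2: x := y + z  -- replace 0 occurrence(s) of x with (y + z)
  => ( ( y - y ) * ( y - y ) ) <= 18
stmt 1: x := x * 8  -- replace 0 occurrence(s) of x with (x * 8)
  => ( ( y - y ) * ( y - y ) ) <= 18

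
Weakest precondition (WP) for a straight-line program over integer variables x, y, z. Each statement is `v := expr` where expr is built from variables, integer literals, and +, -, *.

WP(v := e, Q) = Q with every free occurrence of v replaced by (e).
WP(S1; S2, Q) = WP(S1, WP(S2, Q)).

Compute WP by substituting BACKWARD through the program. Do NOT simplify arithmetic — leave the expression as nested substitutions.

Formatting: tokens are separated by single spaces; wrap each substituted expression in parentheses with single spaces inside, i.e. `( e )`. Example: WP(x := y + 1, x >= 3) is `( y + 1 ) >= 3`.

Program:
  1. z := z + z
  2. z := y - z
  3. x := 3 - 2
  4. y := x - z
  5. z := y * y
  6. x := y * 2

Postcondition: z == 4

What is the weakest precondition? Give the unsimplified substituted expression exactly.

post: z == 4
stmt 6: x := y * 2  -- replace 0 occurrence(s) of x with (y * 2)
  => z == 4
stmt 5: z := y * y  -- replace 1 occurrence(s) of z with (y * y)
  => ( y * y ) == 4
stmt 4: y := x - z  -- replace 2 occurrence(s) of y with (x - z)
  => ( ( x - z ) * ( x - z ) ) == 4
stmt 3: x := 3 - 2  -- replace 2 occurrence(s) of x with (3 - 2)
  => ( ( ( 3 - 2 ) - z ) * ( ( 3 - 2 ) - z ) ) == 4
stmt 2: z := y - z  -- replace 2 occurrence(s) of z with (y - z)
  => ( ( ( 3 - 2 ) - ( y - z ) ) * ( ( 3 - 2 ) - ( y - z ) ) ) == 4
stmt 1: z := z + z  -- replace 2 occurrence(s) of z with (z + z)
  => ( ( ( 3 - 2 ) - ( y - ( z + z ) ) ) * ( ( 3 - 2 ) - ( y - ( z + z ) ) ) ) == 4

Answer: ( ( ( 3 - 2 ) - ( y - ( z + z ) ) ) * ( ( 3 - 2 ) - ( y - ( z + z ) ) ) ) == 4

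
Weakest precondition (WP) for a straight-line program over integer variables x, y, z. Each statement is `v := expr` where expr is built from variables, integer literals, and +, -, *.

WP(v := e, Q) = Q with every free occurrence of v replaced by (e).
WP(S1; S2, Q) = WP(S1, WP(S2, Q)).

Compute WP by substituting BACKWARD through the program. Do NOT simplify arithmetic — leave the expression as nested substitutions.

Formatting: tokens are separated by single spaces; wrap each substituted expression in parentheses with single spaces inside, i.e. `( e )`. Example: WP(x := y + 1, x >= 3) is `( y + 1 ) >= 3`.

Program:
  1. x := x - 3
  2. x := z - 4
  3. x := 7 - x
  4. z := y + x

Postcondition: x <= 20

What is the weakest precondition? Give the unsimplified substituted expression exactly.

post: x <= 20
stmt 4: z := y + x  -- replace 0 occurrence(s) of z with (y + x)
  => x <= 20
stmt 3: x := 7 - x  -- replace 1 occurrence(s) of x with (7 - x)
  => ( 7 - x ) <= 20
stmt 2: x := z - 4  -- replace 1 occurrence(s) of x with (z - 4)
  => ( 7 - ( z - 4 ) ) <= 20
stmt 1: x := x - 3  -- replace 0 occurrence(s) of x with (x - 3)
  => ( 7 - ( z - 4 ) ) <= 20

Answer: ( 7 - ( z - 4 ) ) <= 20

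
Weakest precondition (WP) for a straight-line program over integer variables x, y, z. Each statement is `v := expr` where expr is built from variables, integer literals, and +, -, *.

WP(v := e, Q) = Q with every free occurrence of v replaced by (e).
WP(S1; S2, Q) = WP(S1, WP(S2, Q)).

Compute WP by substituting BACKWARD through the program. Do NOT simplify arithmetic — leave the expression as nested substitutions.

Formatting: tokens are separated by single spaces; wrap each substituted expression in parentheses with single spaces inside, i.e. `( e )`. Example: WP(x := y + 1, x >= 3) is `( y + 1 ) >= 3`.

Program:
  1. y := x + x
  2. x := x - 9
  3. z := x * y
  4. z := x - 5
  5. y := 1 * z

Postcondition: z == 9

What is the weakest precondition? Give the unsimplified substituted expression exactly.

Answer: ( ( x - 9 ) - 5 ) == 9

Derivation:
post: z == 9
stmt 5: y := 1 * z  -- replace 0 occurrence(s) of y with (1 * z)
  => z == 9
stmt 4: z := x - 5  -- replace 1 occurrence(s) of z with (x - 5)
  => ( x - 5 ) == 9
stmt 3: z := x * y  -- replace 0 occurrence(s) of z with (x * y)
  => ( x - 5 ) == 9
stmt 2: x := x - 9  -- replace 1 occurrence(s) of x with (x - 9)
  => ( ( x - 9 ) - 5 ) == 9
stmt 1: y := x + x  -- replace 0 occurrence(s) of y with (x + x)
  => ( ( x - 9 ) - 5 ) == 9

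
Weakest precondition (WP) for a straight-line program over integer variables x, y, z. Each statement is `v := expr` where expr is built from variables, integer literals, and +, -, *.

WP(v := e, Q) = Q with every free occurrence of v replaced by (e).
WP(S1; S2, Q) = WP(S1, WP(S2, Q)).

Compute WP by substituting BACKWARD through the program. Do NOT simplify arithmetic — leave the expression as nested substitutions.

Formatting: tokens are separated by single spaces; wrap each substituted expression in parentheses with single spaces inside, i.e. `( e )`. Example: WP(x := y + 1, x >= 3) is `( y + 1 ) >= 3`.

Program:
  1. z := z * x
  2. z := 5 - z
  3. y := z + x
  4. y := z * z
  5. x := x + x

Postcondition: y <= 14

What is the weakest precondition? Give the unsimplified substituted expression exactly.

Answer: ( ( 5 - ( z * x ) ) * ( 5 - ( z * x ) ) ) <= 14

Derivation:
post: y <= 14
stmt 5: x := x + x  -- replace 0 occurrence(s) of x with (x + x)
  => y <= 14
stmt 4: y := z * z  -- replace 1 occurrence(s) of y with (z * z)
  => ( z * z ) <= 14
stmt 3: y := z + x  -- replace 0 occurrence(s) of y with (z + x)
  => ( z * z ) <= 14
stmt 2: z := 5 - z  -- replace 2 occurrence(s) of z with (5 - z)
  => ( ( 5 - z ) * ( 5 - z ) ) <= 14
stmt 1: z := z * x  -- replace 2 occurrence(s) of z with (z * x)
  => ( ( 5 - ( z * x ) ) * ( 5 - ( z * x ) ) ) <= 14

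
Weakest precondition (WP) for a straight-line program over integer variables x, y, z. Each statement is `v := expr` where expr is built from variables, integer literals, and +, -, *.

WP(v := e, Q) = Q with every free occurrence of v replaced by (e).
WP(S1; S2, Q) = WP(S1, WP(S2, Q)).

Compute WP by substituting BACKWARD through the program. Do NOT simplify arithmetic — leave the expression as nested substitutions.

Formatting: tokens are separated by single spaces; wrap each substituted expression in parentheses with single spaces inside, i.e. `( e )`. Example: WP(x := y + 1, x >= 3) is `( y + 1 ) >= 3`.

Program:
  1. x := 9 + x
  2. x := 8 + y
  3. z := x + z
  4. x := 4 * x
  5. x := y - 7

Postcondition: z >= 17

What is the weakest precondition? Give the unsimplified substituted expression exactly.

Answer: ( ( 8 + y ) + z ) >= 17

Derivation:
post: z >= 17
stmt 5: x := y - 7  -- replace 0 occurrence(s) of x with (y - 7)
  => z >= 17
stmt 4: x := 4 * x  -- replace 0 occurrence(s) of x with (4 * x)
  => z >= 17
stmt 3: z := x + z  -- replace 1 occurrence(s) of z with (x + z)
  => ( x + z ) >= 17
stmt 2: x := 8 + y  -- replace 1 occurrence(s) of x with (8 + y)
  => ( ( 8 + y ) + z ) >= 17
stmt 1: x := 9 + x  -- replace 0 occurrence(s) of x with (9 + x)
  => ( ( 8 + y ) + z ) >= 17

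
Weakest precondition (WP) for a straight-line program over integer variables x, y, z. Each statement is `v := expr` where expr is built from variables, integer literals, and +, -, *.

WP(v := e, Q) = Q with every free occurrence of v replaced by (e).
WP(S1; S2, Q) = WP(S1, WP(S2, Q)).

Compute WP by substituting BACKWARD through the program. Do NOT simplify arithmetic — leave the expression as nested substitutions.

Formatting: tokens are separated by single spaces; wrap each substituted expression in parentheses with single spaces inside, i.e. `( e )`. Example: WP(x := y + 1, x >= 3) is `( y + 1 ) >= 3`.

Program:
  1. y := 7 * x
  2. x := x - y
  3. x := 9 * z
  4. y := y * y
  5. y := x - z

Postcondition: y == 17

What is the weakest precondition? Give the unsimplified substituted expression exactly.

Answer: ( ( 9 * z ) - z ) == 17

Derivation:
post: y == 17
stmt 5: y := x - z  -- replace 1 occurrence(s) of y with (x - z)
  => ( x - z ) == 17
stmt 4: y := y * y  -- replace 0 occurrence(s) of y with (y * y)
  => ( x - z ) == 17
stmt 3: x := 9 * z  -- replace 1 occurrence(s) of x with (9 * z)
  => ( ( 9 * z ) - z ) == 17
stmt 2: x := x - y  -- replace 0 occurrence(s) of x with (x - y)
  => ( ( 9 * z ) - z ) == 17
stmt 1: y := 7 * x  -- replace 0 occurrence(s) of y with (7 * x)
  => ( ( 9 * z ) - z ) == 17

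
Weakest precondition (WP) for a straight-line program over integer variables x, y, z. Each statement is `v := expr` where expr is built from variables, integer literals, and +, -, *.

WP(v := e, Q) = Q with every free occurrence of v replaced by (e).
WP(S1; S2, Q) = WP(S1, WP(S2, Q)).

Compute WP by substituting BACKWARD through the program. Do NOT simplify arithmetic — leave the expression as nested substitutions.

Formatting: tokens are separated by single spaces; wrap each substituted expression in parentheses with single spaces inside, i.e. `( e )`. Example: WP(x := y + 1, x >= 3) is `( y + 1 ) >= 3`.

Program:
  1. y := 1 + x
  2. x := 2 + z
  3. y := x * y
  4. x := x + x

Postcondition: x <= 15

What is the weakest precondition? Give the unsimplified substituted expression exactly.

post: x <= 15
stmt 4: x := x + x  -- replace 1 occurrence(s) of x with (x + x)
  => ( x + x ) <= 15
stmt 3: y := x * y  -- replace 0 occurrence(s) of y with (x * y)
  => ( x + x ) <= 15
stmt 2: x := 2 + z  -- replace 2 occurrence(s) of x with (2 + z)
  => ( ( 2 + z ) + ( 2 + z ) ) <= 15
stmt 1: y := 1 + x  -- replace 0 occurrence(s) of y with (1 + x)
  => ( ( 2 + z ) + ( 2 + z ) ) <= 15

Answer: ( ( 2 + z ) + ( 2 + z ) ) <= 15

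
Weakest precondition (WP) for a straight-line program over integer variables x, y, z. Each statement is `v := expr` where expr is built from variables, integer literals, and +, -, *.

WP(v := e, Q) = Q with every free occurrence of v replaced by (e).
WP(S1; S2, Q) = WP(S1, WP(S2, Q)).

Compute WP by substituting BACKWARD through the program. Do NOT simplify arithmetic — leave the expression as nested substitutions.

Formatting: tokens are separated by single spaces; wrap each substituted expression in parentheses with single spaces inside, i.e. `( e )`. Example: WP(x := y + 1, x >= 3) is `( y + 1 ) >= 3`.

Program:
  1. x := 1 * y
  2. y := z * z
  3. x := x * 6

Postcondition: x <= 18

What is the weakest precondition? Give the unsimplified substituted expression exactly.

post: x <= 18
stmt 3: x := x * 6  -- replace 1 occurrence(s) of x with (x * 6)
  => ( x * 6 ) <= 18
stmt 2: y := z * z  -- replace 0 occurrence(s) of y with (z * z)
  => ( x * 6 ) <= 18
stmt 1: x := 1 * y  -- replace 1 occurrence(s) of x with (1 * y)
  => ( ( 1 * y ) * 6 ) <= 18

Answer: ( ( 1 * y ) * 6 ) <= 18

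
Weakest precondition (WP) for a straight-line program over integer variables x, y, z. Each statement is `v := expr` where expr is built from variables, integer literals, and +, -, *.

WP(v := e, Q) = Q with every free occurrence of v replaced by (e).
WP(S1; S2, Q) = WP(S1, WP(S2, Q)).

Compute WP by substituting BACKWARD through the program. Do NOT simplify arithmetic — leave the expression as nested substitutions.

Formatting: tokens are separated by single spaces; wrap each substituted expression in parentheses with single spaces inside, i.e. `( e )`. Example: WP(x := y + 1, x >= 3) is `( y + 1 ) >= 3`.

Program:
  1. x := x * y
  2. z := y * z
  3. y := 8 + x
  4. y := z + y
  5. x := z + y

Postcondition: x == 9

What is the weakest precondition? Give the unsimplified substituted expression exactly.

Answer: ( ( y * z ) + ( ( y * z ) + ( 8 + ( x * y ) ) ) ) == 9

Derivation:
post: x == 9
stmt 5: x := z + y  -- replace 1 occurrence(s) of x with (z + y)
  => ( z + y ) == 9
stmt 4: y := z + y  -- replace 1 occurrence(s) of y with (z + y)
  => ( z + ( z + y ) ) == 9
stmt 3: y := 8 + x  -- replace 1 occurrence(s) of y with (8 + x)
  => ( z + ( z + ( 8 + x ) ) ) == 9
stmt 2: z := y * z  -- replace 2 occurrence(s) of z with (y * z)
  => ( ( y * z ) + ( ( y * z ) + ( 8 + x ) ) ) == 9
stmt 1: x := x * y  -- replace 1 occurrence(s) of x with (x * y)
  => ( ( y * z ) + ( ( y * z ) + ( 8 + ( x * y ) ) ) ) == 9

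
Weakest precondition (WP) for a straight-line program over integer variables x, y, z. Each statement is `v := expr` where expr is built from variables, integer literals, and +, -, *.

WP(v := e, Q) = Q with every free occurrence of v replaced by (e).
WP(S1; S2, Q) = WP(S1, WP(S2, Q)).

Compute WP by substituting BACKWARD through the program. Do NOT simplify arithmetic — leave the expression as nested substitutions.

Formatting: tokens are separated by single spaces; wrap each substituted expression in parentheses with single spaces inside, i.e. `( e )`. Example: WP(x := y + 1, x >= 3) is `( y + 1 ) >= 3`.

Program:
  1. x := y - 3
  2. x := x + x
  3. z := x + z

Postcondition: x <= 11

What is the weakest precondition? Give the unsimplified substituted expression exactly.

post: x <= 11
stmt 3: z := x + z  -- replace 0 occurrence(s) of z with (x + z)
  => x <= 11
stmt 2: x := x + x  -- replace 1 occurrence(s) of x with (x + x)
  => ( x + x ) <= 11
stmt 1: x := y - 3  -- replace 2 occurrence(s) of x with (y - 3)
  => ( ( y - 3 ) + ( y - 3 ) ) <= 11

Answer: ( ( y - 3 ) + ( y - 3 ) ) <= 11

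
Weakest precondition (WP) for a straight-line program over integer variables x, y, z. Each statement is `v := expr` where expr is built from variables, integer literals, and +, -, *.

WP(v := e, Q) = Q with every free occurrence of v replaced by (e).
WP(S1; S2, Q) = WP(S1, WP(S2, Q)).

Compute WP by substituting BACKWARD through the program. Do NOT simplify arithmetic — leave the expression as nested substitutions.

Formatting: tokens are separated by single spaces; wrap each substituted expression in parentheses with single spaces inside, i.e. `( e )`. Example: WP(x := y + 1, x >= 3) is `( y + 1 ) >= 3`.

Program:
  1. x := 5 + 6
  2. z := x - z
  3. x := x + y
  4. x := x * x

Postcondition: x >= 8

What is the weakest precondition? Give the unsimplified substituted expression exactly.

post: x >= 8
stmt 4: x := x * x  -- replace 1 occurrence(s) of x with (x * x)
  => ( x * x ) >= 8
stmt 3: x := x + y  -- replace 2 occurrence(s) of x with (x + y)
  => ( ( x + y ) * ( x + y ) ) >= 8
stmt 2: z := x - z  -- replace 0 occurrence(s) of z with (x - z)
  => ( ( x + y ) * ( x + y ) ) >= 8
stmt 1: x := 5 + 6  -- replace 2 occurrence(s) of x with (5 + 6)
  => ( ( ( 5 + 6 ) + y ) * ( ( 5 + 6 ) + y ) ) >= 8

Answer: ( ( ( 5 + 6 ) + y ) * ( ( 5 + 6 ) + y ) ) >= 8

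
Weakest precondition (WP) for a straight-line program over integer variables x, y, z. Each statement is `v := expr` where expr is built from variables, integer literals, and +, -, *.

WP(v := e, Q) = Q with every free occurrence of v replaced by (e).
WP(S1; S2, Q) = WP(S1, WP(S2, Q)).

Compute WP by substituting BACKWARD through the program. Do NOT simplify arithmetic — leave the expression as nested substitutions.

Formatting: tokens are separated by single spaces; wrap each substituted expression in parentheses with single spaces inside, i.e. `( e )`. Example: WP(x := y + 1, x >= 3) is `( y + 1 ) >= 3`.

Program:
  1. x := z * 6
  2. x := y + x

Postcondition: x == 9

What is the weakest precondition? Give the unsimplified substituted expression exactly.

post: x == 9
stmt 2: x := y + x  -- replace 1 occurrence(s) of x with (y + x)
  => ( y + x ) == 9
stmt 1: x := z * 6  -- replace 1 occurrence(s) of x with (z * 6)
  => ( y + ( z * 6 ) ) == 9

Answer: ( y + ( z * 6 ) ) == 9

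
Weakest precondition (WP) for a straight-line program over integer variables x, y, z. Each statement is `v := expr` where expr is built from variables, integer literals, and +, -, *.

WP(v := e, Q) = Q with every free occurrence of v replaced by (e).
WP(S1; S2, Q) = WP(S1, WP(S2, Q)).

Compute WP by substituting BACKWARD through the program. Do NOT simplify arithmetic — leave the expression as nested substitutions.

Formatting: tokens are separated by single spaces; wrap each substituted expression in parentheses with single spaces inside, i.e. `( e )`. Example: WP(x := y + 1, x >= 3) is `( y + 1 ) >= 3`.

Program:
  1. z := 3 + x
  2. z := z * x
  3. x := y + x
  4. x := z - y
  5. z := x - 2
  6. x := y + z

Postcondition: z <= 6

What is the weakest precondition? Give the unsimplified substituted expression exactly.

Answer: ( ( ( ( 3 + x ) * x ) - y ) - 2 ) <= 6

Derivation:
post: z <= 6
stmt 6: x := y + z  -- replace 0 occurrence(s) of x with (y + z)
  => z <= 6
stmt 5: z := x - 2  -- replace 1 occurrence(s) of z with (x - 2)
  => ( x - 2 ) <= 6
stmt 4: x := z - y  -- replace 1 occurrence(s) of x with (z - y)
  => ( ( z - y ) - 2 ) <= 6
stmt 3: x := y + x  -- replace 0 occurrence(s) of x with (y + x)
  => ( ( z - y ) - 2 ) <= 6
stmt 2: z := z * x  -- replace 1 occurrence(s) of z with (z * x)
  => ( ( ( z * x ) - y ) - 2 ) <= 6
stmt 1: z := 3 + x  -- replace 1 occurrence(s) of z with (3 + x)
  => ( ( ( ( 3 + x ) * x ) - y ) - 2 ) <= 6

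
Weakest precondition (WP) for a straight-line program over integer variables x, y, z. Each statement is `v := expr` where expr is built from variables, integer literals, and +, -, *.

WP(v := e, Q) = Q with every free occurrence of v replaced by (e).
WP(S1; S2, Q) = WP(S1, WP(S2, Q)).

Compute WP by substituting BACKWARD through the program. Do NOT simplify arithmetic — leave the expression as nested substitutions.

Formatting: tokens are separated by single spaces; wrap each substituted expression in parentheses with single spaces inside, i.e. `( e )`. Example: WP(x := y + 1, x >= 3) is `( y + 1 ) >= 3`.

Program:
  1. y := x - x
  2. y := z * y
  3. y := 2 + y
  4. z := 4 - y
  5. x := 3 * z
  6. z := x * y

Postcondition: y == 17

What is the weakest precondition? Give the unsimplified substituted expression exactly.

post: y == 17
stmt 6: z := x * y  -- replace 0 occurrence(s) of z with (x * y)
  => y == 17
stmt 5: x := 3 * z  -- replace 0 occurrence(s) of x with (3 * z)
  => y == 17
stmt 4: z := 4 - y  -- replace 0 occurrence(s) of z with (4 - y)
  => y == 17
stmt 3: y := 2 + y  -- replace 1 occurrence(s) of y with (2 + y)
  => ( 2 + y ) == 17
stmt 2: y := z * y  -- replace 1 occurrence(s) of y with (z * y)
  => ( 2 + ( z * y ) ) == 17
stmt 1: y := x - x  -- replace 1 occurrence(s) of y with (x - x)
  => ( 2 + ( z * ( x - x ) ) ) == 17

Answer: ( 2 + ( z * ( x - x ) ) ) == 17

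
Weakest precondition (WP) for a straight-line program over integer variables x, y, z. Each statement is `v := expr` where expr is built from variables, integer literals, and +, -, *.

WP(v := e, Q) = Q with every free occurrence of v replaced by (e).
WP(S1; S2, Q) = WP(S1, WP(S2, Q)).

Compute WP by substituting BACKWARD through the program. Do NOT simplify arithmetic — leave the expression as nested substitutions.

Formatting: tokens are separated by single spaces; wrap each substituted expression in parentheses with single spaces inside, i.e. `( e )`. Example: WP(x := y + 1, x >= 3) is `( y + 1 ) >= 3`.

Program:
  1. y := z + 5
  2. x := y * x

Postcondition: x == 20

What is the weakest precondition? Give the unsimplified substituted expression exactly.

post: x == 20
stmt 2: x := y * x  -- replace 1 occurrence(s) of x with (y * x)
  => ( y * x ) == 20
stmt 1: y := z + 5  -- replace 1 occurrence(s) of y with (z + 5)
  => ( ( z + 5 ) * x ) == 20

Answer: ( ( z + 5 ) * x ) == 20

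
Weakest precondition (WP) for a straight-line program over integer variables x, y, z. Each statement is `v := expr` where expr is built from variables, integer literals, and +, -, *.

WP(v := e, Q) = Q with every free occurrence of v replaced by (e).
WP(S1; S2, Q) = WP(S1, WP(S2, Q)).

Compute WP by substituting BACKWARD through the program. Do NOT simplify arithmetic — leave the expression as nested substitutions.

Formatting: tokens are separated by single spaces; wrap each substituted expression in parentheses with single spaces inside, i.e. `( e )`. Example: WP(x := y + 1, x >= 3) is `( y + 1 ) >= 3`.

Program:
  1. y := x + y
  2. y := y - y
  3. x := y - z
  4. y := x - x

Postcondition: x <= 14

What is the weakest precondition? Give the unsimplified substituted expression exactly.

Answer: ( ( ( x + y ) - ( x + y ) ) - z ) <= 14

Derivation:
post: x <= 14
stmt 4: y := x - x  -- replace 0 occurrence(s) of y with (x - x)
  => x <= 14
stmt 3: x := y - z  -- replace 1 occurrence(s) of x with (y - z)
  => ( y - z ) <= 14
stmt 2: y := y - y  -- replace 1 occurrence(s) of y with (y - y)
  => ( ( y - y ) - z ) <= 14
stmt 1: y := x + y  -- replace 2 occurrence(s) of y with (x + y)
  => ( ( ( x + y ) - ( x + y ) ) - z ) <= 14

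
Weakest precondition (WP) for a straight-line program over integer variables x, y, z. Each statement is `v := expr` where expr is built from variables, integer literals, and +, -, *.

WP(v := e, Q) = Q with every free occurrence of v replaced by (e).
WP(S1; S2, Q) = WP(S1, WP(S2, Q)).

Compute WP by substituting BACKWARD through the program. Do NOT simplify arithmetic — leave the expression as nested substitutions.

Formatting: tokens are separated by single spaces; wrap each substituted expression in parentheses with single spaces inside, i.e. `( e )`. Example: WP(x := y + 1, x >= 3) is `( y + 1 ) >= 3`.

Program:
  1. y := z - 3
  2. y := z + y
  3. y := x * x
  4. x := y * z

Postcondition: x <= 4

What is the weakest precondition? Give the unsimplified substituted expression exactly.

post: x <= 4
stmt 4: x := y * z  -- replace 1 occurrence(s) of x with (y * z)
  => ( y * z ) <= 4
stmt 3: y := x * x  -- replace 1 occurrence(s) of y with (x * x)
  => ( ( x * x ) * z ) <= 4
stmt 2: y := z + y  -- replace 0 occurrence(s) of y with (z + y)
  => ( ( x * x ) * z ) <= 4
stmt 1: y := z - 3  -- replace 0 occurrence(s) of y with (z - 3)
  => ( ( x * x ) * z ) <= 4

Answer: ( ( x * x ) * z ) <= 4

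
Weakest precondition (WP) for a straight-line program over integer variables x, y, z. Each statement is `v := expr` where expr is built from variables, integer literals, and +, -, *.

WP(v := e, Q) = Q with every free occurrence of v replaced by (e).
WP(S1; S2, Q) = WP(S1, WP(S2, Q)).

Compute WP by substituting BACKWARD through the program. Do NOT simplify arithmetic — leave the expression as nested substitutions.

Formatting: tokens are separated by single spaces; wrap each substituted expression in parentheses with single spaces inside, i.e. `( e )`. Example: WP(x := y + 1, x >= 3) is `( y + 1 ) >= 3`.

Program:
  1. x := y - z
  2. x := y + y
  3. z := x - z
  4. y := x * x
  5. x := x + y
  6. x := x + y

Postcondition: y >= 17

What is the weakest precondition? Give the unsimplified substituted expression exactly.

Answer: ( ( y + y ) * ( y + y ) ) >= 17

Derivation:
post: y >= 17
stmt 6: x := x + y  -- replace 0 occurrence(s) of x with (x + y)
  => y >= 17
stmt 5: x := x + y  -- replace 0 occurrence(s) of x with (x + y)
  => y >= 17
stmt 4: y := x * x  -- replace 1 occurrence(s) of y with (x * x)
  => ( x * x ) >= 17
stmt 3: z := x - z  -- replace 0 occurrence(s) of z with (x - z)
  => ( x * x ) >= 17
stmt 2: x := y + y  -- replace 2 occurrence(s) of x with (y + y)
  => ( ( y + y ) * ( y + y ) ) >= 17
stmt 1: x := y - z  -- replace 0 occurrence(s) of x with (y - z)
  => ( ( y + y ) * ( y + y ) ) >= 17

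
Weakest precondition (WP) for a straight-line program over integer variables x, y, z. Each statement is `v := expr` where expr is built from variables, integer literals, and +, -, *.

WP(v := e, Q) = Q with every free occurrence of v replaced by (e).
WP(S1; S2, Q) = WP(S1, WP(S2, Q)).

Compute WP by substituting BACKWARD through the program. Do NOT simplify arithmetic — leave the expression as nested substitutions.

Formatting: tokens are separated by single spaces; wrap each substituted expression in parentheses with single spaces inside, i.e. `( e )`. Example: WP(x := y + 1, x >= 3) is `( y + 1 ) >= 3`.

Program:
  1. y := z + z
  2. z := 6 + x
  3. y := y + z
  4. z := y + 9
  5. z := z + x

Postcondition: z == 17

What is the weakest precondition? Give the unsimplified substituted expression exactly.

post: z == 17
stmt 5: z := z + x  -- replace 1 occurrence(s) of z with (z + x)
  => ( z + x ) == 17
stmt 4: z := y + 9  -- replace 1 occurrence(s) of z with (y + 9)
  => ( ( y + 9 ) + x ) == 17
stmt 3: y := y + z  -- replace 1 occurrence(s) of y with (y + z)
  => ( ( ( y + z ) + 9 ) + x ) == 17
stmt 2: z := 6 + x  -- replace 1 occurrence(s) of z with (6 + x)
  => ( ( ( y + ( 6 + x ) ) + 9 ) + x ) == 17
stmt 1: y := z + z  -- replace 1 occurrence(s) of y with (z + z)
  => ( ( ( ( z + z ) + ( 6 + x ) ) + 9 ) + x ) == 17

Answer: ( ( ( ( z + z ) + ( 6 + x ) ) + 9 ) + x ) == 17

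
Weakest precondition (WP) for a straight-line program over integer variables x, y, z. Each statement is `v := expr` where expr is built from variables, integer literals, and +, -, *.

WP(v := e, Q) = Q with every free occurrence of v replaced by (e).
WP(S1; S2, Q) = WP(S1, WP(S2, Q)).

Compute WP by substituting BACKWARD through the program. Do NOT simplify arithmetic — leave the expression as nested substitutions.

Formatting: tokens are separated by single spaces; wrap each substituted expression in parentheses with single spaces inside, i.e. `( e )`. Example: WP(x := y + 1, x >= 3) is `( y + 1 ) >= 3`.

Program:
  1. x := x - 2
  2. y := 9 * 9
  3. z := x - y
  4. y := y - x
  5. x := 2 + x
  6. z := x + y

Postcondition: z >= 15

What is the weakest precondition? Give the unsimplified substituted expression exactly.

Answer: ( ( 2 + ( x - 2 ) ) + ( ( 9 * 9 ) - ( x - 2 ) ) ) >= 15

Derivation:
post: z >= 15
stmt 6: z := x + y  -- replace 1 occurrence(s) of z with (x + y)
  => ( x + y ) >= 15
stmt 5: x := 2 + x  -- replace 1 occurrence(s) of x with (2 + x)
  => ( ( 2 + x ) + y ) >= 15
stmt 4: y := y - x  -- replace 1 occurrence(s) of y with (y - x)
  => ( ( 2 + x ) + ( y - x ) ) >= 15
stmt 3: z := x - y  -- replace 0 occurrence(s) of z with (x - y)
  => ( ( 2 + x ) + ( y - x ) ) >= 15
stmt 2: y := 9 * 9  -- replace 1 occurrence(s) of y with (9 * 9)
  => ( ( 2 + x ) + ( ( 9 * 9 ) - x ) ) >= 15
stmt 1: x := x - 2  -- replace 2 occurrence(s) of x with (x - 2)
  => ( ( 2 + ( x - 2 ) ) + ( ( 9 * 9 ) - ( x - 2 ) ) ) >= 15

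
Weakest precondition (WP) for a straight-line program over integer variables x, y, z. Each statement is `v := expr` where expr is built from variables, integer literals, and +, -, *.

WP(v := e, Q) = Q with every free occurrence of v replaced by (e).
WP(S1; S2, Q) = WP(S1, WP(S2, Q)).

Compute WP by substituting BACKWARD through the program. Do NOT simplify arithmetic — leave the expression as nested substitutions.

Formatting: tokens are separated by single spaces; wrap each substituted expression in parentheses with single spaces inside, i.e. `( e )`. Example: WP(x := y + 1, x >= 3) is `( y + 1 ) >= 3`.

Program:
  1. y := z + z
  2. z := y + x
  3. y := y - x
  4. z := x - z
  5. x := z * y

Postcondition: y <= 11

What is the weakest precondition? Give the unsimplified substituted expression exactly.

post: y <= 11
stmt 5: x := z * y  -- replace 0 occurrence(s) of x with (z * y)
  => y <= 11
stmt 4: z := x - z  -- replace 0 occurrence(s) of z with (x - z)
  => y <= 11
stmt 3: y := y - x  -- replace 1 occurrence(s) of y with (y - x)
  => ( y - x ) <= 11
stmt 2: z := y + x  -- replace 0 occurrence(s) of z with (y + x)
  => ( y - x ) <= 11
stmt 1: y := z + z  -- replace 1 occurrence(s) of y with (z + z)
  => ( ( z + z ) - x ) <= 11

Answer: ( ( z + z ) - x ) <= 11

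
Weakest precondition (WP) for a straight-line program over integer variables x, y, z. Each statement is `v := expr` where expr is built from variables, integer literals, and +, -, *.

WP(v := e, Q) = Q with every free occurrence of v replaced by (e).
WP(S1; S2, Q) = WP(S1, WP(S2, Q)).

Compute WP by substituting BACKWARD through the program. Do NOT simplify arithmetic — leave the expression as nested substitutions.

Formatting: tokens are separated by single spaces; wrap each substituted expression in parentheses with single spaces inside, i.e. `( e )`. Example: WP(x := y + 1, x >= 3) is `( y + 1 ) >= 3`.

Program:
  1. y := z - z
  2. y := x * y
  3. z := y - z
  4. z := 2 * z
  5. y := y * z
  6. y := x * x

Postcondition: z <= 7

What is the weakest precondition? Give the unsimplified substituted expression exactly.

post: z <= 7
stmt 6: y := x * x  -- replace 0 occurrence(s) of y with (x * x)
  => z <= 7
stmt 5: y := y * z  -- replace 0 occurrence(s) of y with (y * z)
  => z <= 7
stmt 4: z := 2 * z  -- replace 1 occurrence(s) of z with (2 * z)
  => ( 2 * z ) <= 7
stmt 3: z := y - z  -- replace 1 occurrence(s) of z with (y - z)
  => ( 2 * ( y - z ) ) <= 7
stmt 2: y := x * y  -- replace 1 occurrence(s) of y with (x * y)
  => ( 2 * ( ( x * y ) - z ) ) <= 7
stmt 1: y := z - z  -- replace 1 occurrence(s) of y with (z - z)
  => ( 2 * ( ( x * ( z - z ) ) - z ) ) <= 7

Answer: ( 2 * ( ( x * ( z - z ) ) - z ) ) <= 7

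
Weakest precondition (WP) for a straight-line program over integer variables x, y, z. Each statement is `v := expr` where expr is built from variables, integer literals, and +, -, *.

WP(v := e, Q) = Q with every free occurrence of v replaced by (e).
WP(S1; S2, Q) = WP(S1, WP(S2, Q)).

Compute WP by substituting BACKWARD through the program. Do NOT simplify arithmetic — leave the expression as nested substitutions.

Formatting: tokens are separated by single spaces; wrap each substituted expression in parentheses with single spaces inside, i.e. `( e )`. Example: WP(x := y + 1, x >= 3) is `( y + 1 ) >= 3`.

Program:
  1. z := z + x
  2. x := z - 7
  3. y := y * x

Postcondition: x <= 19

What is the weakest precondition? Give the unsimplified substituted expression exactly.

post: x <= 19
stmt 3: y := y * x  -- replace 0 occurrence(s) of y with (y * x)
  => x <= 19
stmt 2: x := z - 7  -- replace 1 occurrence(s) of x with (z - 7)
  => ( z - 7 ) <= 19
stmt 1: z := z + x  -- replace 1 occurrence(s) of z with (z + x)
  => ( ( z + x ) - 7 ) <= 19

Answer: ( ( z + x ) - 7 ) <= 19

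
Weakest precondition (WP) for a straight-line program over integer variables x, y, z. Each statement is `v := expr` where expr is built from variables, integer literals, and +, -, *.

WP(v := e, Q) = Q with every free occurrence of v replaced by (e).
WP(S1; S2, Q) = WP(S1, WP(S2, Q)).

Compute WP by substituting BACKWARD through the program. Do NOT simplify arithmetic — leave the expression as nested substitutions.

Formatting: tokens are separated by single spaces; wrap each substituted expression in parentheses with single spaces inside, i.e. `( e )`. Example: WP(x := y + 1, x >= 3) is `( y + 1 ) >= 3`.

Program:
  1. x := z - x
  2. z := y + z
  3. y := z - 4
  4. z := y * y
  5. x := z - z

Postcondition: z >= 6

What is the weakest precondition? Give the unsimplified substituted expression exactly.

post: z >= 6
stmt 5: x := z - z  -- replace 0 occurrence(s) of x with (z - z)
  => z >= 6
stmt 4: z := y * y  -- replace 1 occurrence(s) of z with (y * y)
  => ( y * y ) >= 6
stmt 3: y := z - 4  -- replace 2 occurrence(s) of y with (z - 4)
  => ( ( z - 4 ) * ( z - 4 ) ) >= 6
stmt 2: z := y + z  -- replace 2 occurrence(s) of z with (y + z)
  => ( ( ( y + z ) - 4 ) * ( ( y + z ) - 4 ) ) >= 6
stmt 1: x := z - x  -- replace 0 occurrence(s) of x with (z - x)
  => ( ( ( y + z ) - 4 ) * ( ( y + z ) - 4 ) ) >= 6

Answer: ( ( ( y + z ) - 4 ) * ( ( y + z ) - 4 ) ) >= 6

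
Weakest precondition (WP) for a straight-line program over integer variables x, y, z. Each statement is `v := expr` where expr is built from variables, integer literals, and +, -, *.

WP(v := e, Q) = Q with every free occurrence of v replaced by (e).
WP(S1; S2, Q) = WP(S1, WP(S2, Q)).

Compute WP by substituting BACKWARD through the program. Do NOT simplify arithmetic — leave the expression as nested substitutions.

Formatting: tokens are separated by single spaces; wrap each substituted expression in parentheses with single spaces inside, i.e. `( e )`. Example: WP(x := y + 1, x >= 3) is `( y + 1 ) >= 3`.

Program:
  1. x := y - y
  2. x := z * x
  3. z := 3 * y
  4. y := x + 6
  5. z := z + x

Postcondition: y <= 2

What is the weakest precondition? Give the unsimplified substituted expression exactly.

post: y <= 2
stmt 5: z := z + x  -- replace 0 occurrence(s) of z with (z + x)
  => y <= 2
stmt 4: y := x + 6  -- replace 1 occurrence(s) of y with (x + 6)
  => ( x + 6 ) <= 2
stmt 3: z := 3 * y  -- replace 0 occurrence(s) of z with (3 * y)
  => ( x + 6 ) <= 2
stmt 2: x := z * x  -- replace 1 occurrence(s) of x with (z * x)
  => ( ( z * x ) + 6 ) <= 2
stmt 1: x := y - y  -- replace 1 occurrence(s) of x with (y - y)
  => ( ( z * ( y - y ) ) + 6 ) <= 2

Answer: ( ( z * ( y - y ) ) + 6 ) <= 2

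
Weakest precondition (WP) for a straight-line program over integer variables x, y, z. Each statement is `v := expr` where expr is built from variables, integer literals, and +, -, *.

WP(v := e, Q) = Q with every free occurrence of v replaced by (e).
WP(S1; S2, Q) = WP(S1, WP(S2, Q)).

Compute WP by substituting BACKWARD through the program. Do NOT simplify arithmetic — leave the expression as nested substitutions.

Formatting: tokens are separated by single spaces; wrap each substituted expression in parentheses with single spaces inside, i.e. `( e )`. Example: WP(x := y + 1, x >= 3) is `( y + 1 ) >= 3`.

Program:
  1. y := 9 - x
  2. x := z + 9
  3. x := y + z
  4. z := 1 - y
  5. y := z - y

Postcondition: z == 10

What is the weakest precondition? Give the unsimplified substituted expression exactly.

post: z == 10
stmt 5: y := z - y  -- replace 0 occurrence(s) of y with (z - y)
  => z == 10
stmt 4: z := 1 - y  -- replace 1 occurrence(s) of z with (1 - y)
  => ( 1 - y ) == 10
stmt 3: x := y + z  -- replace 0 occurrence(s) of x with (y + z)
  => ( 1 - y ) == 10
stmt 2: x := z + 9  -- replace 0 occurrence(s) of x with (z + 9)
  => ( 1 - y ) == 10
stmt 1: y := 9 - x  -- replace 1 occurrence(s) of y with (9 - x)
  => ( 1 - ( 9 - x ) ) == 10

Answer: ( 1 - ( 9 - x ) ) == 10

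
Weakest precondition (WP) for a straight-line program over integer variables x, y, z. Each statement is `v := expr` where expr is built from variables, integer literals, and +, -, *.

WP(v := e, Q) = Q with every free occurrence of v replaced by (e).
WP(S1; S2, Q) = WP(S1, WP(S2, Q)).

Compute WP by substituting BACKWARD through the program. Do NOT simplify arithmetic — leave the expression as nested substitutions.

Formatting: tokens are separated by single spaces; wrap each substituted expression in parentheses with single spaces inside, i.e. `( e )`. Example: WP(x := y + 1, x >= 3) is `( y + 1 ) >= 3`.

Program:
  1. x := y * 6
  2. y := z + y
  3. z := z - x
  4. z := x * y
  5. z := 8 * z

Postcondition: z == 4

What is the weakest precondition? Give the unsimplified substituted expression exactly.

post: z == 4
stmt 5: z := 8 * z  -- replace 1 occurrence(s) of z with (8 * z)
  => ( 8 * z ) == 4
stmt 4: z := x * y  -- replace 1 occurrence(s) of z with (x * y)
  => ( 8 * ( x * y ) ) == 4
stmt 3: z := z - x  -- replace 0 occurrence(s) of z with (z - x)
  => ( 8 * ( x * y ) ) == 4
stmt 2: y := z + y  -- replace 1 occurrence(s) of y with (z + y)
  => ( 8 * ( x * ( z + y ) ) ) == 4
stmt 1: x := y * 6  -- replace 1 occurrence(s) of x with (y * 6)
  => ( 8 * ( ( y * 6 ) * ( z + y ) ) ) == 4

Answer: ( 8 * ( ( y * 6 ) * ( z + y ) ) ) == 4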